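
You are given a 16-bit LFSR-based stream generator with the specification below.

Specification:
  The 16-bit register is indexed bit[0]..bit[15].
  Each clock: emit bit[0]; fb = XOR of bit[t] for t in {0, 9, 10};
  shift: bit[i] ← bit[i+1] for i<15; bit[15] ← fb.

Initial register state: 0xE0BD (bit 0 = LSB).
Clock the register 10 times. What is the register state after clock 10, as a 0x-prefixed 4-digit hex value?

0xCD78

reg_0 = 0xE0BD
clock 1: out=1, reg = 0xF05E
clock 2: out=0, reg = 0x782F
clock 3: out=1, reg = 0xBC17
clock 4: out=1, reg = 0x5E0B
clock 5: out=1, reg = 0xAF05
clock 6: out=1, reg = 0xD782
clock 7: out=0, reg = 0x6BC1
clock 8: out=1, reg = 0x35E0
clock 9: out=0, reg = 0x9AF0
clock 10: out=0, reg = 0xCD78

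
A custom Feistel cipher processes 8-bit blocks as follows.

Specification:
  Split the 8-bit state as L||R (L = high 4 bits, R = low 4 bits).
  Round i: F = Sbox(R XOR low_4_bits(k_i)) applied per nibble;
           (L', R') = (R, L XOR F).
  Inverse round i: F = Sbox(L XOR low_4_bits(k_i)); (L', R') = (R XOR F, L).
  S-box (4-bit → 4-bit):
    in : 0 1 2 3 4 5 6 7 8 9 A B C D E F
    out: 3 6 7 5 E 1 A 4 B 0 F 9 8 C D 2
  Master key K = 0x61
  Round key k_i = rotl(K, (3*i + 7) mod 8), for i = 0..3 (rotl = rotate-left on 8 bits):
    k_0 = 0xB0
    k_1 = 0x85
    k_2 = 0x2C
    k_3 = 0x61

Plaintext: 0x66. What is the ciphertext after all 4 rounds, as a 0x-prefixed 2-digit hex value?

0x31

s_0 = plaintext = 0x66
s_1 = Round(s_0, k_0) = 0x6C
s_2 = Round(s_1, k_1) = 0xC6
s_3 = Round(s_2, k_2) = 0x63
s_4 = Round(s_3, k_3) = 0x31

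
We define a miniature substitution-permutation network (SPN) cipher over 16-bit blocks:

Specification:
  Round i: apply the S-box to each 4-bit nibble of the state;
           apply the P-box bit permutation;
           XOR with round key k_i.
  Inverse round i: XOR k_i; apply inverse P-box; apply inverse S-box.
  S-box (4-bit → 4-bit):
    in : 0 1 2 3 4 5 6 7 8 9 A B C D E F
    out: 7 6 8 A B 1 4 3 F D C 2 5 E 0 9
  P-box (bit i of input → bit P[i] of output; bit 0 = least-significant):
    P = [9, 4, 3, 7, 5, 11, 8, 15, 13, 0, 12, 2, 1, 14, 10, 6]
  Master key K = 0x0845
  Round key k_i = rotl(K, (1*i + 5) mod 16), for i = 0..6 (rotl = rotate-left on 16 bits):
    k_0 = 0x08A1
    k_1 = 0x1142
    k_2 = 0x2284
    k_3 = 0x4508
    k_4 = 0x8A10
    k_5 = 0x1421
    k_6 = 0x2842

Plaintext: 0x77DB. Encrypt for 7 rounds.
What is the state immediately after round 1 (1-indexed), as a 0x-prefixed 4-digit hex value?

0xE1B2

s_0 = plaintext = 0x77DB
s_1 = Round(s_0, k_0) = 0xE1B2
s_2 = Round(s_1, k_1) = 0x09C3
s_3 = Round(s_2, k_2) = 0x5732
s_4 = Round(s_3, k_3) = 0xED8B
s_5 = Round(s_4, k_4) = 0x1325
s_6 = Round(s_5, k_5) = 0xD224
s_7 = Round(s_6, k_6) = 0xEE96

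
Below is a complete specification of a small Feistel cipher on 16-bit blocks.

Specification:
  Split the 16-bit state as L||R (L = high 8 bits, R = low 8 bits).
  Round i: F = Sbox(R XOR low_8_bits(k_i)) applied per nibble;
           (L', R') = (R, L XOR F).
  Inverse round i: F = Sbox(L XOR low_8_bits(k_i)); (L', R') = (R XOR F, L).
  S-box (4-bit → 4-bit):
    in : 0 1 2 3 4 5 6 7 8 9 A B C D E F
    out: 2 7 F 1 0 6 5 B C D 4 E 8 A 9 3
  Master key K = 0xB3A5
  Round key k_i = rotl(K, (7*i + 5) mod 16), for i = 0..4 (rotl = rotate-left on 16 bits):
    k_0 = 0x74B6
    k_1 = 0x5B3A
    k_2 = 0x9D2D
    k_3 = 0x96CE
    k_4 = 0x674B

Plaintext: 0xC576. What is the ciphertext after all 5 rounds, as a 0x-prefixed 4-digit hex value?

0xB5E9

s_0 = plaintext = 0xC576
s_1 = Round(s_0, k_0) = 0x7647
s_2 = Round(s_1, k_1) = 0x47CC
s_3 = Round(s_2, k_2) = 0xCCD0
s_4 = Round(s_3, k_3) = 0xD0B5
s_5 = Round(s_4, k_4) = 0xB5E9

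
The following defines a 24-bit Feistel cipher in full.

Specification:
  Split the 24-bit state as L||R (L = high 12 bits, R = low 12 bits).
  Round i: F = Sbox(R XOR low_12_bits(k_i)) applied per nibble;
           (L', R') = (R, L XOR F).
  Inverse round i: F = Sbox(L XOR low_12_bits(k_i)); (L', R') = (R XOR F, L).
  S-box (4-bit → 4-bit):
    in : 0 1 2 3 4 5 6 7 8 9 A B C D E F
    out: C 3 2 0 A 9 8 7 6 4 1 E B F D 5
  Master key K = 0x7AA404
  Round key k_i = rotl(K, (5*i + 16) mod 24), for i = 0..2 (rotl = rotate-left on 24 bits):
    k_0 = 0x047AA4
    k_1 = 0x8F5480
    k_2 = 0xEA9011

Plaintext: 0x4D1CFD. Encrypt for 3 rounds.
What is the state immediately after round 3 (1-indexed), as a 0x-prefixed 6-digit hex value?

0xA44DDC

s_0 = plaintext = 0x4D1CFD
s_1 = Round(s_0, k_0) = 0xCFDC45
s_2 = Round(s_1, k_1) = 0xC45A44
s_3 = Round(s_2, k_2) = 0xA44DDC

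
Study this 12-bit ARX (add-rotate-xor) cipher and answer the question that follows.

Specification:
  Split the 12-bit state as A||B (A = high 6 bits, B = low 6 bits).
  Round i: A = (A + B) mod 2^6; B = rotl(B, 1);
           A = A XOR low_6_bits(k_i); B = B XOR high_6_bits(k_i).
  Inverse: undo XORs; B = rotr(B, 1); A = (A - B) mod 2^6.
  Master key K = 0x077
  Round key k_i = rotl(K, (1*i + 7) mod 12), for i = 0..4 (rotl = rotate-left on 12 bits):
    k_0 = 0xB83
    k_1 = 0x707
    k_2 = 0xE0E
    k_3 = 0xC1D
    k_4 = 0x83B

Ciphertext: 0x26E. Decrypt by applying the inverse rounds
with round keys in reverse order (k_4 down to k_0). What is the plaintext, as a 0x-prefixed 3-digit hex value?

0x388

s_0 = ciphertext = 0x26E
s_1 = InvRound(s_0, k_4) = 0xAC7
s_2 = InvRound(s_1, k_3) = 0xEFB
s_3 = InvRound(s_2, k_2) = 0x521
s_4 = InvRound(s_3, k_1) = 0x57E
s_5 = InvRound(s_4, k_0) = 0x388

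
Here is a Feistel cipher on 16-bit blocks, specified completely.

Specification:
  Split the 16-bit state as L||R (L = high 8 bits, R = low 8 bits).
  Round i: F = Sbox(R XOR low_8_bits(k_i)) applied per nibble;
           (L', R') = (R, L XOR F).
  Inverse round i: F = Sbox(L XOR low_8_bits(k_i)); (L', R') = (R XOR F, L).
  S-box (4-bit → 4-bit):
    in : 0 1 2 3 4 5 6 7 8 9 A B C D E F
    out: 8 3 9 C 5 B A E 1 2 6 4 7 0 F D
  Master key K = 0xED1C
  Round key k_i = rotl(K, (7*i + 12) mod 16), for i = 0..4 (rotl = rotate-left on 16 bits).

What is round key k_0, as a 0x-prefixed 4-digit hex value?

K = 0xED1C
k_0 = rotl(K, (7*0+12) mod 16) = rotl(K, 12) = 0xCED1

0xCED1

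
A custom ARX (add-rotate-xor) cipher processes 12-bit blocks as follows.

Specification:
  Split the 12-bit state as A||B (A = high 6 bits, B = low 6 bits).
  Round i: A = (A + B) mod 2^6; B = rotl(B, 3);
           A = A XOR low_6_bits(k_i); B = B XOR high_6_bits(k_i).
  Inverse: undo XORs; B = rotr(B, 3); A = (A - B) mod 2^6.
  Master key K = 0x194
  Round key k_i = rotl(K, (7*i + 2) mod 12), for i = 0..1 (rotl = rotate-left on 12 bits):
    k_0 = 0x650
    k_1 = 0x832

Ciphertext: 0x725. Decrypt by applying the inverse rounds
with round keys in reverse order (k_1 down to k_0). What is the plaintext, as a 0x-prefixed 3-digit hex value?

s_0 = ciphertext = 0x725
s_1 = InvRound(s_0, k_1) = 0x1A8
s_2 = InvRound(s_1, k_0) = 0x20E

0x20E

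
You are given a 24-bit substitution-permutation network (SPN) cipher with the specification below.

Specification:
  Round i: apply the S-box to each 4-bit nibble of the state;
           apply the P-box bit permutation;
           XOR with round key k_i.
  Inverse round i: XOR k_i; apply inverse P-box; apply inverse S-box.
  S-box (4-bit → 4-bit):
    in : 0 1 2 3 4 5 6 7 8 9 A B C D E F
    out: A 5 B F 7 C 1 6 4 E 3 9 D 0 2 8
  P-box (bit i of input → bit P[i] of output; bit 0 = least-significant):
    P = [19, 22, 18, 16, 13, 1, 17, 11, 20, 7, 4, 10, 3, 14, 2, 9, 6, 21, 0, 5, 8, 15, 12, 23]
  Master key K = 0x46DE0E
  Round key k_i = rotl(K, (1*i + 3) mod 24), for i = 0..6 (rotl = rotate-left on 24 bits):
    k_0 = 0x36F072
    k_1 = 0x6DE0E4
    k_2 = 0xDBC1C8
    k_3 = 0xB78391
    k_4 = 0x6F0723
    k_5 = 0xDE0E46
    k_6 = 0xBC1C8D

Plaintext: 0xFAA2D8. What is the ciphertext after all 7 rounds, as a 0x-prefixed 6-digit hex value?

s_0 = plaintext = 0xFAA2D8
s_1 = Round(s_0, k_0) = 0x82B4BA
s_2 = Round(s_1, k_1) = 0x15DA1C
s_3 = Round(s_2, k_2) = 0xC4F069
s_4 = Round(s_3, k_3) = 0x52B450
s_5 = Round(s_4, k_4) = 0x9C1DDB
s_6 = Round(s_5, k_5) = 0x579E2B
s_7 = Round(s_6, k_6) = 0x15660A

0x15660A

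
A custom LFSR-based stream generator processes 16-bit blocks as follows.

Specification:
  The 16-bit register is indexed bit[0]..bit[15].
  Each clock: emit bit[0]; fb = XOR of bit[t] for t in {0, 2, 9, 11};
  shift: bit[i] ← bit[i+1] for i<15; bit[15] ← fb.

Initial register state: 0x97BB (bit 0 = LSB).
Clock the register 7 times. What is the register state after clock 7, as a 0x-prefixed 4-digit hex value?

0x192F

reg_0 = 0x97BB
clock 1: out=1, reg = 0x4BDD
clock 2: out=1, reg = 0x25EE
clock 3: out=0, reg = 0x92F7
clock 4: out=1, reg = 0xC97B
clock 5: out=1, reg = 0x64BD
clock 6: out=1, reg = 0x325E
clock 7: out=0, reg = 0x192F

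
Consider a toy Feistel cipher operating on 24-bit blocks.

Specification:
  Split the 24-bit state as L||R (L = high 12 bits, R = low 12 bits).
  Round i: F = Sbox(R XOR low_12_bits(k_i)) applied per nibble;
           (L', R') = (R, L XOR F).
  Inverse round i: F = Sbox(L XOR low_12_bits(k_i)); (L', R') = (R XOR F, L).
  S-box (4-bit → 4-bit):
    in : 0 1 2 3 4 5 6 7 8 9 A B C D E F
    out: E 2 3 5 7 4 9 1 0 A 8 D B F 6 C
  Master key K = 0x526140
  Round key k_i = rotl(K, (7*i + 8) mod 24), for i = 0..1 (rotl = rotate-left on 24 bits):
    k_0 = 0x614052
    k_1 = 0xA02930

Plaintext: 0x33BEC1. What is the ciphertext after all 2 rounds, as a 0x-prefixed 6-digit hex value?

0x59E547

s_0 = plaintext = 0x33BEC1
s_1 = Round(s_0, k_0) = 0xEC159E
s_2 = Round(s_1, k_1) = 0x59E547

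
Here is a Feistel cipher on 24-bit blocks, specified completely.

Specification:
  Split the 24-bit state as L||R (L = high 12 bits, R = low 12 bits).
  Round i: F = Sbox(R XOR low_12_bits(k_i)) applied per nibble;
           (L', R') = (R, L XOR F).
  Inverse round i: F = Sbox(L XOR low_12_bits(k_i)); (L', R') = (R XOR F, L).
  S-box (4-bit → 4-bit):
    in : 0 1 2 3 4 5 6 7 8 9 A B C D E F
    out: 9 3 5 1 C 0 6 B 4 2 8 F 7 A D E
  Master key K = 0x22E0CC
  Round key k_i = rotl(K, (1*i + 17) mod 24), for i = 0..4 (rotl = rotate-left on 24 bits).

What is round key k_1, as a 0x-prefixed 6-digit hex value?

K = 0x22E0CC
k_0 = rotl(K, (1*0+17) mod 24) = rotl(K, 17) = 0x9845C1
k_1 = rotl(K, (1*1+17) mod 24) = rotl(K, 18) = 0x308B83

0x308B83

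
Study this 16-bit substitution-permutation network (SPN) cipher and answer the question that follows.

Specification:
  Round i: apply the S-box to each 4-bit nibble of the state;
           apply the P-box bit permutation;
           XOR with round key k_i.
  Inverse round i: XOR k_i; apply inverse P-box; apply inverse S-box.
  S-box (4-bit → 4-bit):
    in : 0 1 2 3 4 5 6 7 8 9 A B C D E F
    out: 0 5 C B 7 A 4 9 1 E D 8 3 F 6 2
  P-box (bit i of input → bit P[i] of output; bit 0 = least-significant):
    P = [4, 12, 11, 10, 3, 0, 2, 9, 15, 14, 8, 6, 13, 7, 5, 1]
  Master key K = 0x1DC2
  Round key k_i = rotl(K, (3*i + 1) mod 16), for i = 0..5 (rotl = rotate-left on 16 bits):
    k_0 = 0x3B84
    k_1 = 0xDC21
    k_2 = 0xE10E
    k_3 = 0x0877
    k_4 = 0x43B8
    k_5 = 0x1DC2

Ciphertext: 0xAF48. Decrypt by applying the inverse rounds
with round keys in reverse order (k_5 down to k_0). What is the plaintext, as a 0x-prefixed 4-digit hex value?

0x55EC

s_0 = ciphertext = 0xAF48
s_1 = InvRound(s_0, k_5) = 0x387F
s_2 = InvRound(s_1, k_4) = 0x399E
s_3 = InvRound(s_2, k_3) = 0x42CF
s_4 = InvRound(s_3, k_2) = 0xCA50
s_5 = InvRound(s_4, k_1) = 0x6B53
s_6 = InvRound(s_5, k_0) = 0x55EC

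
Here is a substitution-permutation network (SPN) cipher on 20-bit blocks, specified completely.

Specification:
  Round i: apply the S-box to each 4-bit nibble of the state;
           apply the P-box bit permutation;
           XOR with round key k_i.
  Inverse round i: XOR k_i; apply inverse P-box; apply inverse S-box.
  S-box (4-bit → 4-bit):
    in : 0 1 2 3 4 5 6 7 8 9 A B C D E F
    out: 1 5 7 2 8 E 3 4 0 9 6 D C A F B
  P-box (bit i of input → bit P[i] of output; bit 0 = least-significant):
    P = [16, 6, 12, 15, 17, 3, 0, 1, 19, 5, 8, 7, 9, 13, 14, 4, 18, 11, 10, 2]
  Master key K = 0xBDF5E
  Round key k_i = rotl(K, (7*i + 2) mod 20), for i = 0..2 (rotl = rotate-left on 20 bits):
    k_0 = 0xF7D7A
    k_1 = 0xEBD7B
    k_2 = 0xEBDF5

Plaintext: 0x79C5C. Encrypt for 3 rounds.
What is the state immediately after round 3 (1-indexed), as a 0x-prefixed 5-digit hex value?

0x27DC3

s_0 = plaintext = 0x79C5C
s_1 = Round(s_0, k_0) = 0xFEAE1
s_2 = Round(s_1, k_1) = 0x9C644
s_3 = Round(s_2, k_2) = 0x27DC3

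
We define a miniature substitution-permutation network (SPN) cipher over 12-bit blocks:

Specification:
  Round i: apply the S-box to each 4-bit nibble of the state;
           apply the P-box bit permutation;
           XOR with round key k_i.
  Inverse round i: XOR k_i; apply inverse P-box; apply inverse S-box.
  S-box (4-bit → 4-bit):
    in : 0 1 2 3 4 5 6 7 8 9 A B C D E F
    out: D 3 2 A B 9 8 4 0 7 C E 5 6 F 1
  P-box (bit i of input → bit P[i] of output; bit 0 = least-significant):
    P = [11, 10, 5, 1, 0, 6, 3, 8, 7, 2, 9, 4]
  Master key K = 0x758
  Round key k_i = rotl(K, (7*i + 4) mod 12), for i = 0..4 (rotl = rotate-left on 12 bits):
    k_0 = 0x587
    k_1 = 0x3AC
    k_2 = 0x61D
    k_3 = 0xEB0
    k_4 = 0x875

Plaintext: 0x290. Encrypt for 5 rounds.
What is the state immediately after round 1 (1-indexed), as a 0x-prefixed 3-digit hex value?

0xDE8

s_0 = plaintext = 0x290
s_1 = Round(s_0, k_0) = 0xDE8
s_2 = Round(s_1, k_1) = 0x0E1
s_3 = Round(s_2, k_2) = 0x9C4
s_4 = Round(s_3, k_3) = 0x03F
s_5 = Round(s_4, k_4) = 0x3A5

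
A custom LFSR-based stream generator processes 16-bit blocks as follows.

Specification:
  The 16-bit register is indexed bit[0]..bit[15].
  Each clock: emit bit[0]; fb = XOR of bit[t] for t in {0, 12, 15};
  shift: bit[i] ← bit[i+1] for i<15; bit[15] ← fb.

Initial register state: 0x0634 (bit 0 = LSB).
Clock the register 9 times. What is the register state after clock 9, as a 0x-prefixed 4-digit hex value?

0xD603

reg_0 = 0x0634
clock 1: out=0, reg = 0x031A
clock 2: out=0, reg = 0x018D
clock 3: out=1, reg = 0x80C6
clock 4: out=0, reg = 0xC063
clock 5: out=1, reg = 0x6031
clock 6: out=1, reg = 0xB018
clock 7: out=0, reg = 0x580C
clock 8: out=0, reg = 0xAC06
clock 9: out=0, reg = 0xD603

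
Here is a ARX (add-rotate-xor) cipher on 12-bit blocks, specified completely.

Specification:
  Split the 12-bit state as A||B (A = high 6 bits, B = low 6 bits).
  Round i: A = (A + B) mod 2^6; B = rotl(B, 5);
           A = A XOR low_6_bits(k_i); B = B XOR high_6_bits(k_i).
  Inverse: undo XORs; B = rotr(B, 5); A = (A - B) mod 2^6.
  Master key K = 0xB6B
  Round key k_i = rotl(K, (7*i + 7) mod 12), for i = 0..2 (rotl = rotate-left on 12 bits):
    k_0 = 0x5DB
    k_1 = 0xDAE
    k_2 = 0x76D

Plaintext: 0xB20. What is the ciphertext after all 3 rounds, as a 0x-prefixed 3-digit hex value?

0xA37

s_0 = plaintext = 0xB20
s_1 = Round(s_0, k_0) = 0x5C7
s_2 = Round(s_1, k_1) = 0xC15
s_3 = Round(s_2, k_2) = 0xA37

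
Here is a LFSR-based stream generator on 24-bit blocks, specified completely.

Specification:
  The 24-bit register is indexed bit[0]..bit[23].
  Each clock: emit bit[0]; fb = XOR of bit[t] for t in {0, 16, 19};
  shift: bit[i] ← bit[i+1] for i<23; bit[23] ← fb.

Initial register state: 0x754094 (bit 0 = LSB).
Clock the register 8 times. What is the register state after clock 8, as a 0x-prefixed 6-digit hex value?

0x0F7540

reg_0 = 0x754094
clock 1: out=0, reg = 0xBAA04A
clock 2: out=0, reg = 0xDD5025
clock 3: out=1, reg = 0xEEA812
clock 4: out=0, reg = 0xF75409
clock 5: out=1, reg = 0x7BAA04
clock 6: out=0, reg = 0x3DD502
clock 7: out=0, reg = 0x1EEA81
clock 8: out=1, reg = 0x0F7540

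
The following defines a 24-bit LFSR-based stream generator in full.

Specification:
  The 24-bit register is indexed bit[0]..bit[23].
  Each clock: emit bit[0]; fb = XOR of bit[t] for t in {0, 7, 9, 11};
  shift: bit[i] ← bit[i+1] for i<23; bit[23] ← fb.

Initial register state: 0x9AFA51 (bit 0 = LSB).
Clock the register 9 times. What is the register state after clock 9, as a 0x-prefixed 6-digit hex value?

0xC3CD7D

reg_0 = 0x9AFA51
clock 1: out=1, reg = 0xCD7D28
clock 2: out=0, reg = 0xE6BE94
clock 3: out=0, reg = 0xF35F4A
clock 4: out=0, reg = 0x79AFA5
clock 5: out=1, reg = 0x3CD7D2
clock 6: out=0, reg = 0x1E6BE9
clock 7: out=1, reg = 0x0F35F4
clock 8: out=0, reg = 0x879AFA
clock 9: out=0, reg = 0xC3CD7D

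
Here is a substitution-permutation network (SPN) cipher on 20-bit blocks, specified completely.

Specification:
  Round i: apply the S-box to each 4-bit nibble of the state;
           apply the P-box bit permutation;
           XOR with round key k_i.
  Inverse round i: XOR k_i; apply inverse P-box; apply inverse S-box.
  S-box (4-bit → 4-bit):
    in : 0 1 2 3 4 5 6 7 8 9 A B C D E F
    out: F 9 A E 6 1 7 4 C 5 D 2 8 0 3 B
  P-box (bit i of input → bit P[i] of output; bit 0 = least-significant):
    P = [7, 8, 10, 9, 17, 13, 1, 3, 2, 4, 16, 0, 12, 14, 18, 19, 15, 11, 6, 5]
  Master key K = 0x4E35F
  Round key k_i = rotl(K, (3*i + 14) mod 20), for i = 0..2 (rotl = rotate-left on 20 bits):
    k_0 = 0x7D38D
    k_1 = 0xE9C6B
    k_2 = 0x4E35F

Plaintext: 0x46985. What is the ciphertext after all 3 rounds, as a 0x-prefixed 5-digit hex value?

s_0 = plaintext = 0x46985
s_1 = Round(s_0, k_0) = 0x28B43
s_2 = Round(s_1, k_1) = 0x2B359
s_3 = Round(s_2, k_2) = 0x7AFEE

0x7AFEE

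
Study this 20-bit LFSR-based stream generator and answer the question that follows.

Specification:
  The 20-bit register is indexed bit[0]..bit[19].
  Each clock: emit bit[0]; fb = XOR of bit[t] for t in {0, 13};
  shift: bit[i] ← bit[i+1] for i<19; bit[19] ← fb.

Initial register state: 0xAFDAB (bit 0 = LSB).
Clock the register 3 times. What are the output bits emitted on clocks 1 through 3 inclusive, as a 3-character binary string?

110

reg_0 = 0xAFDAB
clock 1: out=1, reg = 0x57ED5
clock 2: out=1, reg = 0x2BF6A
clock 3: out=0, reg = 0x95FB5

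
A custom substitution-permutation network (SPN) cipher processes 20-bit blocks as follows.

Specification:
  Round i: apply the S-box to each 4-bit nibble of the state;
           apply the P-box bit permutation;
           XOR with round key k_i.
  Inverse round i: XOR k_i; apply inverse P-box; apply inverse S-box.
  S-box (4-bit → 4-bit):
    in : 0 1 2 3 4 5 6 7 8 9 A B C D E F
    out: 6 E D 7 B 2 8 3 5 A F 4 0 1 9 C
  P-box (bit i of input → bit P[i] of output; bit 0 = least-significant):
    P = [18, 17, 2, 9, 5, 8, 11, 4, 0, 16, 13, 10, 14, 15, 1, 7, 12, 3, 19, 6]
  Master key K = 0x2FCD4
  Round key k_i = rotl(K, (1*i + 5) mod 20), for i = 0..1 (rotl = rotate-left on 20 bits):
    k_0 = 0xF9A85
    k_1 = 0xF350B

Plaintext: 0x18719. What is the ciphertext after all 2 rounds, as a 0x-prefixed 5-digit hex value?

0xA4363

s_0 = plaintext = 0x18719
s_1 = Round(s_0, k_0) = 0x4D1DE
s_2 = Round(s_1, k_1) = 0xA4363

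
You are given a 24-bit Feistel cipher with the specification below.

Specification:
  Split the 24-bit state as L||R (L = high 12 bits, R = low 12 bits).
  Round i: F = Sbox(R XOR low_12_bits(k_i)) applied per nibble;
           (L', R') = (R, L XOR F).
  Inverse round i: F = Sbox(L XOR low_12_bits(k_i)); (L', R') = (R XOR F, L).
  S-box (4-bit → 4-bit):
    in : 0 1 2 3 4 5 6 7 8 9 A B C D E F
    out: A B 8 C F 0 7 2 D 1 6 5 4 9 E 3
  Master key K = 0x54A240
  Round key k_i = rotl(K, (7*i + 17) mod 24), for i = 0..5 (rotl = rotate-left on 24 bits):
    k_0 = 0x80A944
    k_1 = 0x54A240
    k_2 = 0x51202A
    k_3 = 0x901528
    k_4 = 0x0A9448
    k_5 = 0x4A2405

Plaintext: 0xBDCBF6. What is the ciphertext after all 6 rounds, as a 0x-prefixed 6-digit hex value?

s_0 = plaintext = 0xBDCBF6
s_1 = Round(s_0, k_0) = 0xBF6384
s_2 = Round(s_1, k_1) = 0x3840B9
s_3 = Round(s_2, k_2) = 0x0B9998
s_4 = Round(s_3, k_3) = 0x9984E3
s_5 = Round(s_4, k_4) = 0x4E33FD
s_6 = Round(s_5, k_5) = 0x3FD6DE

0x3FD6DE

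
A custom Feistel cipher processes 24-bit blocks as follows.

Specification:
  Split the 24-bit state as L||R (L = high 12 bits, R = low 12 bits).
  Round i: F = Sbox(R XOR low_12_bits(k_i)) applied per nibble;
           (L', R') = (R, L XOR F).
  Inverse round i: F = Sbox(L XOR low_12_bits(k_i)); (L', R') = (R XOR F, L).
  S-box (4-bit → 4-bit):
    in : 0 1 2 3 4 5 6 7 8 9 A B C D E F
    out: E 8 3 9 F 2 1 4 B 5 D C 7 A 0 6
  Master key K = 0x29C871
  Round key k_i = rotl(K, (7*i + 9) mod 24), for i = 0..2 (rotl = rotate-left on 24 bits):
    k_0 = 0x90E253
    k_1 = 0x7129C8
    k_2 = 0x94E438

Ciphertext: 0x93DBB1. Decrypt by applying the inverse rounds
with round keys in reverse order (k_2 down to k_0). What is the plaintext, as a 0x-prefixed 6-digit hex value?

s_0 = ciphertext = 0x93DBB1
s_1 = InvRound(s_0, k_2) = 0x15393D
s_2 = InvRound(s_1, k_1) = 0x261153
s_3 = InvRound(s_2, k_0) = 0xFC0261

0xFC0261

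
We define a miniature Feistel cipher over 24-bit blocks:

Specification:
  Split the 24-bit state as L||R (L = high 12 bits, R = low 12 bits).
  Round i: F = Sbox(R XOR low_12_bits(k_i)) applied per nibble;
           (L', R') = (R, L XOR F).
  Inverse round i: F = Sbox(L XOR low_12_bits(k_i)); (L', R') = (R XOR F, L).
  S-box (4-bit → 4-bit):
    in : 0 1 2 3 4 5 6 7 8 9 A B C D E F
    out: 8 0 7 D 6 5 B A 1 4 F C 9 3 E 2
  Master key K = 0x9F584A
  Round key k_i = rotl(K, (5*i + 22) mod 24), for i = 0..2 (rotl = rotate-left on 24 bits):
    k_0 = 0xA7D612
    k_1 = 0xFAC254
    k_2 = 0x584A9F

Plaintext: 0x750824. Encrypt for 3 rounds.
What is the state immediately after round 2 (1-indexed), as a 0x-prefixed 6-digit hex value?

0x98B416

s_0 = plaintext = 0x750824
s_1 = Round(s_0, k_0) = 0x82498B
s_2 = Round(s_1, k_1) = 0x98B416
s_3 = Round(s_2, k_2) = 0x41679F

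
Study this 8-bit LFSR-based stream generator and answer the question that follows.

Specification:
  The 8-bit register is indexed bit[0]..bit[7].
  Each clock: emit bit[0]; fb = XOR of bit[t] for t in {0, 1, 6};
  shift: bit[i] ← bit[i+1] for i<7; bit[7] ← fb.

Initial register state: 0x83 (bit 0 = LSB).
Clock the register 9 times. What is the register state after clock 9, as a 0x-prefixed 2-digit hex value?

0xE0

reg_0 = 0x83
clock 1: out=1, reg = 0x41
clock 2: out=1, reg = 0x20
clock 3: out=0, reg = 0x10
clock 4: out=0, reg = 0x08
clock 5: out=0, reg = 0x04
clock 6: out=0, reg = 0x02
clock 7: out=0, reg = 0x81
clock 8: out=1, reg = 0xC0
clock 9: out=0, reg = 0xE0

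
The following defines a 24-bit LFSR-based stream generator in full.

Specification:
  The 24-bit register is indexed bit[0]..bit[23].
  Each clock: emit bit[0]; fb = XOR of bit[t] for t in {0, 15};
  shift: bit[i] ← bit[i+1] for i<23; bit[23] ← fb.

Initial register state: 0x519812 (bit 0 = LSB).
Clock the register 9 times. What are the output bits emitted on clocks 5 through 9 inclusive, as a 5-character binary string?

10000

reg_0 = 0x519812
clock 1: out=0, reg = 0xA8CC09
clock 2: out=1, reg = 0x546604
clock 3: out=0, reg = 0x2A3302
clock 4: out=0, reg = 0x151981
clock 5: out=1, reg = 0x8A8CC0
clock 6: out=0, reg = 0xC54660
clock 7: out=0, reg = 0x62A330
clock 8: out=0, reg = 0xB15198
clock 9: out=0, reg = 0x58A8CC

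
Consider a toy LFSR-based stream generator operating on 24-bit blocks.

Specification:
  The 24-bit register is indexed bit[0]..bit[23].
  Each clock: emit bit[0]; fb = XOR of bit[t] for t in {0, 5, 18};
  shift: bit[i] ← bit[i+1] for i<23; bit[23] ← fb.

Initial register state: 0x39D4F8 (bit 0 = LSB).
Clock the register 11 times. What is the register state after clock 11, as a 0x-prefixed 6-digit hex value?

reg_0 = 0x39D4F8
clock 1: out=0, reg = 0x9CEA7C
clock 2: out=0, reg = 0x4E753E
clock 3: out=0, reg = 0x273A9F
clock 4: out=1, reg = 0x139D4F
clock 5: out=1, reg = 0x89CEA7
clock 6: out=1, reg = 0x44E753
clock 7: out=1, reg = 0x2273A9
clock 8: out=1, reg = 0x1139D4
clock 9: out=0, reg = 0x089CEA
clock 10: out=0, reg = 0x844E75
clock 11: out=1, reg = 0xC2273A

0xC2273A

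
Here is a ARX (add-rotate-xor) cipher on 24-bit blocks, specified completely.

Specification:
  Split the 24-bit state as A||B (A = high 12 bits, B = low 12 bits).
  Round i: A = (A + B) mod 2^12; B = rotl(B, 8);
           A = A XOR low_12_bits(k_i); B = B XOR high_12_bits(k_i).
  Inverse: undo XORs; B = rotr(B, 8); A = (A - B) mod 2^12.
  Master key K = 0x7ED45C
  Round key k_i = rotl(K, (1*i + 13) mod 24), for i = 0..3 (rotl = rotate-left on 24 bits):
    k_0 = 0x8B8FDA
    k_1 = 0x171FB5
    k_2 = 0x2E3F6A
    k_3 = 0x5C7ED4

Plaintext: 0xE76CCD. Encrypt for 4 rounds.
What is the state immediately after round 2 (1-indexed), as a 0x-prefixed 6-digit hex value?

s_0 = plaintext = 0xE76CCD
s_1 = Round(s_0, k_0) = 0x499574
s_2 = Round(s_1, k_1) = 0x5B8526
s_3 = Round(s_2, k_2) = 0x5B44B1
s_4 = Round(s_3, k_3) = 0x4B148C

0x5B8526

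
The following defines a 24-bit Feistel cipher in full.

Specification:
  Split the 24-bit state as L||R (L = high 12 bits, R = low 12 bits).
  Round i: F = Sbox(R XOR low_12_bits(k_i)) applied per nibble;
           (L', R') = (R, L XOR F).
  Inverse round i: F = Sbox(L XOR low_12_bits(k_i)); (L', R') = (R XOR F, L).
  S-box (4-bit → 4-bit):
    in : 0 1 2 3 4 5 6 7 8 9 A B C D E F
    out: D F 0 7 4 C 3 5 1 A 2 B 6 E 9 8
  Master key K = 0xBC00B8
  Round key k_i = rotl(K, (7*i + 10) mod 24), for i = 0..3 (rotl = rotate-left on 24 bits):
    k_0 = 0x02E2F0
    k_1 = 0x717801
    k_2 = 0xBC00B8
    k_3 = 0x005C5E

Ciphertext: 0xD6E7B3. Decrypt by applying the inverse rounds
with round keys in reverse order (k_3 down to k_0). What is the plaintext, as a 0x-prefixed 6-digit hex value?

s_0 = ciphertext = 0xD6E7B3
s_1 = InvRound(s_0, k_3) = 0x8CED6E
s_2 = InvRound(s_1, k_2) = 0xC3D8CE
s_3 = InvRound(s_2, k_1) = 0xCB8C3D
s_4 = InvRound(s_3, k_0) = 0x57CCB8

0x57CCB8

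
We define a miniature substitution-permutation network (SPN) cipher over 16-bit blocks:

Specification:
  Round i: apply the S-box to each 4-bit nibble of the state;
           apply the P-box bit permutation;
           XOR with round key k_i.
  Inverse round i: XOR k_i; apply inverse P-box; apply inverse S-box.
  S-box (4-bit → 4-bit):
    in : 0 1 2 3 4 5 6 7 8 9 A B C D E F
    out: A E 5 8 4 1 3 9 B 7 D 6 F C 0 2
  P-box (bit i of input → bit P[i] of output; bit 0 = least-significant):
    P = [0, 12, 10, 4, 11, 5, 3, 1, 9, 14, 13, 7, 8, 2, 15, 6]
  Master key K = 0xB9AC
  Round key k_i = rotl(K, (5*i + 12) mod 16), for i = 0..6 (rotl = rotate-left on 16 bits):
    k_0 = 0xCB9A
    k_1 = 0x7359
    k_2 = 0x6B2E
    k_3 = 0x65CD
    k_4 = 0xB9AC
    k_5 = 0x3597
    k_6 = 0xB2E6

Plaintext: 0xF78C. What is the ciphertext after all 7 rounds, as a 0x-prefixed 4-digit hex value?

0xDA4C

s_0 = plaintext = 0xF78C
s_1 = Round(s_0, k_0) = 0xD52D
s_2 = Round(s_1, k_1) = 0xFD01
s_3 = Round(s_2, k_2) = 0x5F98
s_4 = Round(s_3, k_3) = 0x3CF4
s_5 = Round(s_4, k_4) = 0xDF4C
s_6 = Round(s_5, k_5) = 0xE1CE
s_7 = Round(s_6, k_6) = 0xDA4C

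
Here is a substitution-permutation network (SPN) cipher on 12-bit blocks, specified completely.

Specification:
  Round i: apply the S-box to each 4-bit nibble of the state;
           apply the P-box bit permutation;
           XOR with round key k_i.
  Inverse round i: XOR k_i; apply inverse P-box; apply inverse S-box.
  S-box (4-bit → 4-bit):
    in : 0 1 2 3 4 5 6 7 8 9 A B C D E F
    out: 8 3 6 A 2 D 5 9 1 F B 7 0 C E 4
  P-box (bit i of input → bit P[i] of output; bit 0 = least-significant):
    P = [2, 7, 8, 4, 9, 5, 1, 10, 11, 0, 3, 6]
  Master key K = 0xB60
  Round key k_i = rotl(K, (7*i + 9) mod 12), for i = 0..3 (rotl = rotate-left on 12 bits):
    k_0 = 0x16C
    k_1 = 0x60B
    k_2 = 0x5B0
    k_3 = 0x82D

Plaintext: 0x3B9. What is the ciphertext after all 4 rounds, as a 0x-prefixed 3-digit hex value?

s_0 = plaintext = 0x3B9
s_1 = Round(s_0, k_0) = 0x29B
s_2 = Round(s_1, k_1) = 0x1A4
s_3 = Round(s_2, k_2) = 0xB11
s_4 = Round(s_3, k_3) = 0x280

0x280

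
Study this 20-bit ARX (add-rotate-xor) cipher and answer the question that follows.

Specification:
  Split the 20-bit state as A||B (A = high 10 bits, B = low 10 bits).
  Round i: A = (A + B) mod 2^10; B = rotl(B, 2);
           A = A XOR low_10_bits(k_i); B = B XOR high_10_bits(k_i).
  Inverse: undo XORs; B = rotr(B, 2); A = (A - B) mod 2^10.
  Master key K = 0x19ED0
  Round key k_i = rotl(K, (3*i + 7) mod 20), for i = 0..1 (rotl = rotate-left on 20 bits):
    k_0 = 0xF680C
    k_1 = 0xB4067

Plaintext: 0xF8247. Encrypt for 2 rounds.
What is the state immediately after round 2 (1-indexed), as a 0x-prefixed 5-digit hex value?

s_0 = plaintext = 0xF8247
s_1 = Round(s_0, k_0) = 0x8AEC4
s_2 = Round(s_1, k_1) = 0x221C2

0x221C2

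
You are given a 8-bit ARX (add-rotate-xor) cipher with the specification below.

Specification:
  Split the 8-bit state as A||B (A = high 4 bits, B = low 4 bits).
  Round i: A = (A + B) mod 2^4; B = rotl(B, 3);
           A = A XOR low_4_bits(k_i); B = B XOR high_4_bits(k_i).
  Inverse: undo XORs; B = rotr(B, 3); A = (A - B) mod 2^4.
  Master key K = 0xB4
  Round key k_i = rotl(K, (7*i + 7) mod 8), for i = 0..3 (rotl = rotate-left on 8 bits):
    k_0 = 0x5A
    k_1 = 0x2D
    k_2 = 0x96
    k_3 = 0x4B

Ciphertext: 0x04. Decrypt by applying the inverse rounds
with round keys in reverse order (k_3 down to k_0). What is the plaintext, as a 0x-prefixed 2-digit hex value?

0x1E

s_0 = ciphertext = 0x04
s_1 = InvRound(s_0, k_3) = 0xB0
s_2 = InvRound(s_1, k_2) = 0xA3
s_3 = InvRound(s_2, k_1) = 0x52
s_4 = InvRound(s_3, k_0) = 0x1E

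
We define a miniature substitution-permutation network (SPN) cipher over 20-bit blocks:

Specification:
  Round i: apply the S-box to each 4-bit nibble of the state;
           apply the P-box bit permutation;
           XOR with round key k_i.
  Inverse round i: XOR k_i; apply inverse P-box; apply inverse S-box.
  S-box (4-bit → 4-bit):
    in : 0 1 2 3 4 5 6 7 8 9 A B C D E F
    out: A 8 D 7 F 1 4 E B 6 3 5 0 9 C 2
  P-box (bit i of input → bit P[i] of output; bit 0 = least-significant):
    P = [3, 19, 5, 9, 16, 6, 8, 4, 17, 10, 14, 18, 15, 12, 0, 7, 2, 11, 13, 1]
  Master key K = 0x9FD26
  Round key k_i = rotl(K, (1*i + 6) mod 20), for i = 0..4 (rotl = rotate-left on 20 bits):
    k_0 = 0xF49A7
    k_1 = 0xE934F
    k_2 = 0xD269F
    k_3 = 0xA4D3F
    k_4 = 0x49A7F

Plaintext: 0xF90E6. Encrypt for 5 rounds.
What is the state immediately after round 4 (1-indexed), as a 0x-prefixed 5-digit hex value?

0x35AAE

s_0 = plaintext = 0xF90E6
s_1 = Round(s_0, k_0) = 0xB5496
s_2 = Round(s_1, k_1) = 0x8762B
s_3 = Round(s_2, k_2) = 0xC7F20
s_4 = Round(s_3, k_3) = 0x35AAE
s_5 = Round(s_4, k_4) = 0x7341B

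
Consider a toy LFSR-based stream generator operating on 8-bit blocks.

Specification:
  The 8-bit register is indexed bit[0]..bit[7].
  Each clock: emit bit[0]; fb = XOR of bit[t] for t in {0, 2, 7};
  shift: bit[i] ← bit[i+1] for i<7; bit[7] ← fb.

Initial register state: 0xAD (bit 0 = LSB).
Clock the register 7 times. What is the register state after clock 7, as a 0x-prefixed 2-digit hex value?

reg_0 = 0xAD
clock 1: out=1, reg = 0xD6
clock 2: out=0, reg = 0x6B
clock 3: out=1, reg = 0xB5
clock 4: out=1, reg = 0xDA
clock 5: out=0, reg = 0xED
clock 6: out=1, reg = 0xF6
clock 7: out=0, reg = 0x7B

0x7B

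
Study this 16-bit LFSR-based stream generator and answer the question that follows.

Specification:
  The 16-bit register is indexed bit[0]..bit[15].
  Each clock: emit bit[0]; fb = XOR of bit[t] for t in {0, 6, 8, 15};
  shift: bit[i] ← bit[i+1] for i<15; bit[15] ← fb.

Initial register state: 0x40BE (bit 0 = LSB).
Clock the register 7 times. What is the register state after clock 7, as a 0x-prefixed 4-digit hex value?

reg_0 = 0x40BE
clock 1: out=0, reg = 0x205F
clock 2: out=1, reg = 0x102F
clock 3: out=1, reg = 0x8817
clock 4: out=1, reg = 0x440B
clock 5: out=1, reg = 0xA205
clock 6: out=1, reg = 0x5102
clock 7: out=0, reg = 0xA881

0xA881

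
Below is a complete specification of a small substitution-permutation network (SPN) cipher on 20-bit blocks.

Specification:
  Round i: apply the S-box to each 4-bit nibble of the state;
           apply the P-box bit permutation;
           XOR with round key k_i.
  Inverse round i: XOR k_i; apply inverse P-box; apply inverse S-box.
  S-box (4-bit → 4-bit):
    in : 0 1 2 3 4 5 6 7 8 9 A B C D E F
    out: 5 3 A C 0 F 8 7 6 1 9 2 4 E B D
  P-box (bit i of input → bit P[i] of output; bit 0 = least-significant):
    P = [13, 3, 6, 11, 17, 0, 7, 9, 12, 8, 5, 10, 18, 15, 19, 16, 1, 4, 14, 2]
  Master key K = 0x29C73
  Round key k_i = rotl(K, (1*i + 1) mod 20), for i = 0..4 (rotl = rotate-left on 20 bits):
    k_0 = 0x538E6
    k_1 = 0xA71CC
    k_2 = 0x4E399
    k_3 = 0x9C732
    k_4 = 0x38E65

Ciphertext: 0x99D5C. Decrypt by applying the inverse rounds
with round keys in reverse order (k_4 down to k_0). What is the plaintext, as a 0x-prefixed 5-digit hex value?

0x4AFF5

s_0 = ciphertext = 0x99D5C
s_1 = InvRound(s_0, k_4) = 0xBC7EB
s_2 = InvRound(s_1, k_3) = 0xB4478
s_3 = InvRound(s_2, k_2) = 0x45D50
s_4 = InvRound(s_3, k_1) = 0x2060E
s_5 = InvRound(s_4, k_0) = 0x4AFF5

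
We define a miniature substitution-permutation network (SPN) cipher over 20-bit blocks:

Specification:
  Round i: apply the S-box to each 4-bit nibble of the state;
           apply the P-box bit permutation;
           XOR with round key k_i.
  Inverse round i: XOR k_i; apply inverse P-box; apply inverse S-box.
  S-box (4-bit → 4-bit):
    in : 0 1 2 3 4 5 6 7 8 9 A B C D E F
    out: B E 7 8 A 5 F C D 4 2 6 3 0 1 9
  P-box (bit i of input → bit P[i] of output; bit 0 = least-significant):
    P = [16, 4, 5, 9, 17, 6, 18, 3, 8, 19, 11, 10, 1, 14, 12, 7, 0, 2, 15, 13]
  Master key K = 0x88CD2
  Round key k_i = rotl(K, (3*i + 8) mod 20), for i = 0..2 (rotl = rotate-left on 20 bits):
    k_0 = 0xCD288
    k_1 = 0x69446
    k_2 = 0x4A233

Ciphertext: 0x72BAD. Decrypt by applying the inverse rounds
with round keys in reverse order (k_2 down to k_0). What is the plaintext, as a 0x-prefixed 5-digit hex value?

s_0 = ciphertext = 0x72BAD
s_1 = InvRound(s_0, k_2) = 0xBF5FC
s_2 = InvRound(s_1, k_1) = 0x30C72
s_3 = InvRound(s_2, k_0) = 0x96166

0x96166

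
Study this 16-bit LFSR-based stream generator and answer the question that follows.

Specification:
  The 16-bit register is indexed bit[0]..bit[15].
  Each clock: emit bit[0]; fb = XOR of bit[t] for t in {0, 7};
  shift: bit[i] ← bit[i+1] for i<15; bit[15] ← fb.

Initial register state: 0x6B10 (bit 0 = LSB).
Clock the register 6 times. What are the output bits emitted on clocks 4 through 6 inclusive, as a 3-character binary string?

010

reg_0 = 0x6B10
clock 1: out=0, reg = 0x3588
clock 2: out=0, reg = 0x9AC4
clock 3: out=0, reg = 0xCD62
clock 4: out=0, reg = 0x66B1
clock 5: out=1, reg = 0x3358
clock 6: out=0, reg = 0x19AC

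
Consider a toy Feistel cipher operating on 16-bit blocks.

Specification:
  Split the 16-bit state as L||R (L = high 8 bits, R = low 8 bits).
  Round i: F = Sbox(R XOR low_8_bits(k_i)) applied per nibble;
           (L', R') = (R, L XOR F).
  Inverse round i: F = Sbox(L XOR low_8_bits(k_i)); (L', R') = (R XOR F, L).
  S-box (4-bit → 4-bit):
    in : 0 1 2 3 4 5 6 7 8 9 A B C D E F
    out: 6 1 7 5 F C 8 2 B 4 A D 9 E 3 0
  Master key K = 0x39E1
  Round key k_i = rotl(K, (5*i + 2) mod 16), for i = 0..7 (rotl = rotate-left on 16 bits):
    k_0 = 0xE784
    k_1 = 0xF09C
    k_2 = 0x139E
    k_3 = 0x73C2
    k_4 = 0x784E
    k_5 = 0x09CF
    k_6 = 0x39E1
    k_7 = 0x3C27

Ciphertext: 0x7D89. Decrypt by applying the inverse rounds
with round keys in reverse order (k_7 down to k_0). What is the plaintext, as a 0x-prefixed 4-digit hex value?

0xB036

s_0 = ciphertext = 0x7D89
s_1 = InvRound(s_0, k_7) = 0x437D
s_2 = InvRound(s_1, k_6) = 0xDA43
s_3 = InvRound(s_2, k_5) = 0x5FDA
s_4 = InvRound(s_3, k_4) = 0xCB5F
s_5 = InvRound(s_4, k_3) = 0x3BCB
s_6 = InvRound(s_5, k_2) = 0x673B
s_7 = InvRound(s_6, k_1) = 0x3667
s_8 = InvRound(s_7, k_0) = 0xB036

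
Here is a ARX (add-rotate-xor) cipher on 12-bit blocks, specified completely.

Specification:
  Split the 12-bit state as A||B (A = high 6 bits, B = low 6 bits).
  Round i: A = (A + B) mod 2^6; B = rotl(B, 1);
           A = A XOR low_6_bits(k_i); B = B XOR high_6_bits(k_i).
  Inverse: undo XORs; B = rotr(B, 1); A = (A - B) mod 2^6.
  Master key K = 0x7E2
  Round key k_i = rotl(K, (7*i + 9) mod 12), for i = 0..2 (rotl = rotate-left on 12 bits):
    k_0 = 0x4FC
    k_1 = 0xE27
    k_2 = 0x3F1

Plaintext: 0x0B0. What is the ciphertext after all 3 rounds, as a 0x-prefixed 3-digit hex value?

s_0 = plaintext = 0x0B0
s_1 = Round(s_0, k_0) = 0x3B2
s_2 = Round(s_1, k_1) = 0x9DD
s_3 = Round(s_2, k_2) = 0xD75

0xD75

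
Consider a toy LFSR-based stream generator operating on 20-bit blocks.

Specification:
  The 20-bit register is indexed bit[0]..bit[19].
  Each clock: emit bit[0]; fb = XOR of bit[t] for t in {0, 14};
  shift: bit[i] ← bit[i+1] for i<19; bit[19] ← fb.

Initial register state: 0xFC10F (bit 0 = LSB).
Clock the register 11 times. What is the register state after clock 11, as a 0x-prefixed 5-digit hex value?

0xA61F8

reg_0 = 0xFC10F
clock 1: out=1, reg = 0x7E087
clock 2: out=1, reg = 0x3F043
clock 3: out=1, reg = 0x1F821
clock 4: out=1, reg = 0x0FC10
clock 5: out=0, reg = 0x87E08
clock 6: out=0, reg = 0xC3F04
clock 7: out=0, reg = 0x61F82
clock 8: out=0, reg = 0x30FC1
clock 9: out=1, reg = 0x987E0
clock 10: out=0, reg = 0x4C3F0
clock 11: out=0, reg = 0xA61F8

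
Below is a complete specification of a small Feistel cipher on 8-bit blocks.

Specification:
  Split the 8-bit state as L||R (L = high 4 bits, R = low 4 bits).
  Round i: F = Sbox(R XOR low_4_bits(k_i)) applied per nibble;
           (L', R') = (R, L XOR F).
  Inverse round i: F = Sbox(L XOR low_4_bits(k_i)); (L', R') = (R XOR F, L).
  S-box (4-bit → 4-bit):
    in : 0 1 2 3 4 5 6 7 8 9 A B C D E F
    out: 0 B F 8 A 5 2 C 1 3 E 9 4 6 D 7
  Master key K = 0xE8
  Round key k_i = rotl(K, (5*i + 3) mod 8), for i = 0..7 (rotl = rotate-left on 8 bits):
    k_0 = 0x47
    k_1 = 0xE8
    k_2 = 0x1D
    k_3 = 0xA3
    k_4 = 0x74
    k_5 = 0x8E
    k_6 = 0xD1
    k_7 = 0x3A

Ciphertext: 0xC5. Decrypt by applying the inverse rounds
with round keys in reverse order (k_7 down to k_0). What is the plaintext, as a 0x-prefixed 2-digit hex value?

s_0 = ciphertext = 0xC5
s_1 = InvRound(s_0, k_7) = 0x7C
s_2 = InvRound(s_1, k_6) = 0xE7
s_3 = InvRound(s_2, k_5) = 0x7E
s_4 = InvRound(s_3, k_4) = 0x67
s_5 = InvRound(s_4, k_3) = 0x26
s_6 = InvRound(s_5, k_2) = 0x12
s_7 = InvRound(s_6, k_1) = 0x11
s_8 = InvRound(s_7, k_0) = 0x31

0x31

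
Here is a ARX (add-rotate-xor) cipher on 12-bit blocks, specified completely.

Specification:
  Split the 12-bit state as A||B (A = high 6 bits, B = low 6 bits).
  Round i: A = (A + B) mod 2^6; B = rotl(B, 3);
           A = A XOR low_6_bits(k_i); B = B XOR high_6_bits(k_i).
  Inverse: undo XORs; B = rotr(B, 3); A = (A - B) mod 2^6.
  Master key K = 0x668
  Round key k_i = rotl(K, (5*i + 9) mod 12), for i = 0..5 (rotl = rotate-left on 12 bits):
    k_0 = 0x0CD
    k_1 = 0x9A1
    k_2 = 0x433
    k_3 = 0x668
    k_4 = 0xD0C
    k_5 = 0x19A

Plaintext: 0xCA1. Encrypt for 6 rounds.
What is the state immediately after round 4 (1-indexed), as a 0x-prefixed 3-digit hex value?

s_0 = plaintext = 0xCA1
s_1 = Round(s_0, k_0) = 0x78F
s_2 = Round(s_1, k_1) = 0x31F
s_3 = Round(s_2, k_2) = 0x62B
s_4 = Round(s_3, k_3) = 0xAC4
s_5 = Round(s_4, k_4) = 0x8D4
s_6 = Round(s_5, k_5) = 0xB64

0xAC4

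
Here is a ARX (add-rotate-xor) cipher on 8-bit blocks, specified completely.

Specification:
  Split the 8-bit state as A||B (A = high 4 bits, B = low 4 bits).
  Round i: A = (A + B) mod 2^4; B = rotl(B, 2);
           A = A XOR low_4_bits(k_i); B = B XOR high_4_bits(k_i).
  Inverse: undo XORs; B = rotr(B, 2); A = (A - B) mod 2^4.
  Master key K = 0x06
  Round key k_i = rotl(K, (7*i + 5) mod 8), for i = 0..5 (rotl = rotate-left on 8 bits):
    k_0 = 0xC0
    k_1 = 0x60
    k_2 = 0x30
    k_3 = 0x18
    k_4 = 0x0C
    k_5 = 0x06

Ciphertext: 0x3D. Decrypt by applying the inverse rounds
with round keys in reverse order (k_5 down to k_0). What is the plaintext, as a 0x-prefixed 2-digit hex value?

s_0 = ciphertext = 0x3D
s_1 = InvRound(s_0, k_5) = 0xE7
s_2 = InvRound(s_1, k_4) = 0x5D
s_3 = InvRound(s_2, k_3) = 0xA3
s_4 = InvRound(s_3, k_2) = 0xA0
s_5 = InvRound(s_4, k_1) = 0x19
s_6 = InvRound(s_5, k_0) = 0xC5

0xC5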